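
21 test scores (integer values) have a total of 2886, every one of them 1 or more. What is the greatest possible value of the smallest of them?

137

If every one of the 21 were at least 138, the total would be at least 21 × 138 = 2898 > 2886.
Equality holds with 12 values of 137 and 9 values of 138.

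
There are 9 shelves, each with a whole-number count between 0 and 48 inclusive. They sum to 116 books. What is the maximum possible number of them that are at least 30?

3

If k of the values are ≥ 30, the total is ≥ 30k + 0(9 − k).
Setting 30k + 0(9 − k) ≤ 116 gives 30k ≤ 116, so k ≤ 3.
k = 3 is achieved by 3 values at 30 and 6 at 0, total 90; add 26 to one value (staying below 30) to reach 116.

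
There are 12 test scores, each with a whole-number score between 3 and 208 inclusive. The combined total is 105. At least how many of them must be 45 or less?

11

Each value above 45 is at least 46, contributing at least 46 − 3 = 43 above the floor 3.
The sum exceeds the floor total 36 by 69, so at most ⌊69/43⌋ = 1 exceed 45, and at least 11 are ≤ 45.
Exactly 11 works: 11 values at 3 and 1 at 46 total 79; raise one of the low values by 26 (still ≤ 45) to hit 105.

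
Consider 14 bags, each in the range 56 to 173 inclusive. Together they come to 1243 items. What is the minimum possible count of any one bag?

56

To make one bag as small as possible, make the other 13 as large as possible.
The other 13 can take up 13 × 173 = 2249 ≥ 1243 − 56, so one bag can sit at its floor of 56.
Achievable: one at 56 and the other 13 totalling 1187, which fits since 13 × 56 ≤ 1187 ≤ 13 × 173.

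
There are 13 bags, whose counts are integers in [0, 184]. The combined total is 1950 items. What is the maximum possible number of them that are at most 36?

2

Suppose k of them are at most 36. Those contribute at most 36 each and the rest at most 184 each.
So the total is at most 36k + 184(13 − k) = 2392 − 148k. This must still be ≥ 1950, so k ≤ 2.
k = 2 is achieved by 2 values at 36 and 11 at 184, total 2096; lower one of the 184's by 146 (still > 36) to reach 1950.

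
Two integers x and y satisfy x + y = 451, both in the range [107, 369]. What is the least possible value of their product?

36808

For a fixed sum, xy is smallest when x and y are as far apart as possible.
The extreme feasible split is x = 107, y = 344, giving xy = 36808.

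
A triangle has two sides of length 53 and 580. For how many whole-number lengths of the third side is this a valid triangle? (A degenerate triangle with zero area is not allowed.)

The triangle inequality gives |53 − 580| < c < 53 + 580, i.e. 527 < c < 633.
So c can be any integer from 528 to 632: 105 values.

105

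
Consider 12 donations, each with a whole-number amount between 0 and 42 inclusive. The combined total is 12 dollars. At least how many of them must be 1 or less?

Each value above 1 is at least 2, contributing at least 2 − 0 = 2 above the floor 0.
The sum exceeds the floor total 0 by 12, so at most ⌊12/2⌋ = 6 exceed 1, and at least 6 are ≤ 1.
Exactly 6 works: 6 values at 0 and 6 at 2 total 12.

6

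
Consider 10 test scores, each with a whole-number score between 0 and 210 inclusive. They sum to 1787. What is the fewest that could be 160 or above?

If only k of them are at least 160, the other 10 − k are at most 159, so the total is at most k·210 + (10 − k)·159.
This must reach 1787, so k·210 + (10 − k)·159 ≥ 1787, giving k ≥ 4.
Exactly 4 works: 4 values at 210 and 6 at 159 total 1794; lower one of the high values by 7 (still ≥ 160) to hit 1787.

4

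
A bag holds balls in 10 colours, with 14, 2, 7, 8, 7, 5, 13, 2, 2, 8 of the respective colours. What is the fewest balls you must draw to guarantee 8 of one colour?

In the worst case you take as many as possible of each colour without reaching 8: 7 + 2 + 7 + 7 + 7 + 5 + 7 + 2 + 2 + 7 = 53.
The next one must give 8 of some colour, so 53 + 1 = 54.

54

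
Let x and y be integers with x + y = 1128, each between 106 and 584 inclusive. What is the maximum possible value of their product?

318096

For a fixed sum, the product xy is largest when x and y are as close as possible.
Taking x = 564 and y = 564 (both in [106, 584]) gives xy = 318096.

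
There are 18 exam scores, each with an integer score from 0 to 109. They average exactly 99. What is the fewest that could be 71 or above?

14

The total is 18 × 99 = 1782.
Suppose at most 18 − j of them reach 71; then j values are ≤ 70 and the rest ≤ 109.
The total is then ≤ 70·j + 109·(18 − j) = 1962 − 39j. For this to be ≥ 1782 we need j ≤ 4, so at least 18 − 4 = 14 must reach 71.
Exactly 14 works: 14 values at 109 and 4 at 70 total 1806; lower one of the high values by 24 (still ≥ 71) to hit 1782.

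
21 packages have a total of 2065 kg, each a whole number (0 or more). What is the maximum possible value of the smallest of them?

If every one of the 21 were at least 99, the total would be at least 21 × 99 = 2079 > 2065.
Achievable: 14 of them at 98 and 7 at 99 total 2065.

98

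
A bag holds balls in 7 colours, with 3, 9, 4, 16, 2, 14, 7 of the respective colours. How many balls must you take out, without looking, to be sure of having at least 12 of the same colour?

48

In the worst case you take as many as possible of each colour without reaching 12: 3 + 9 + 4 + 11 + 2 + 11 + 7 = 47.
The next one must give 12 of some colour, so 47 + 1 = 48.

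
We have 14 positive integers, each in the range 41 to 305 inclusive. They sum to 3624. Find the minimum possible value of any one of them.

To make one integer as small as possible, make the other 13 as large as possible.
The other 13 can take up 13 × 305 = 3965 ≥ 3624 − 41, so one integer can sit at its floor of 41.
Achievable: one at 41 and the other 13 totalling 3583, which fits since 13 × 41 ≤ 3583 ≤ 13 × 305.

41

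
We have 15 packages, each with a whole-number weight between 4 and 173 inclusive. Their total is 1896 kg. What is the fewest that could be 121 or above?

Each value short of 121 is at most 120, costing at least 173 − 120 = 53 against the maximum total of 2595.
We can afford to lose at most 2595 − 1896 = 699, so at most ⌊699/53⌋ = 13 fall short, and at least 2 are ≥ 121.
Exactly 2 works: 2 values at 173 and 13 at 120 total 1906; lower one of the high values by 10 (still ≥ 121) to hit 1896.

2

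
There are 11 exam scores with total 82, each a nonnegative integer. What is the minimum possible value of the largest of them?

8

If every one of the 11 were at most 7, the total would be at most 11 × 7 = 77 < 82.
Equality holds with 5 values of 8 and 6 values of 7.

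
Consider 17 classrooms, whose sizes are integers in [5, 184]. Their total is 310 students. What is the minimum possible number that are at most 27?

8

Each value above 27 is at least 28, contributing at least 28 − 5 = 23 above the floor 5.
The sum exceeds the floor total 85 by 225, so at most ⌊225/23⌋ = 9 exceed 27, and at least 8 are ≤ 27.
Exactly 8 works: 8 values at 5 and 9 at 28 total 292; raise one of the low values by 18 (still ≤ 27) to hit 310.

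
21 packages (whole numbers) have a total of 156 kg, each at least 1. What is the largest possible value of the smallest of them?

7

If every one of the 21 were at least 8, the total would be at least 21 × 8 = 168 > 156.
Equality holds with 12 values of 7 and 9 values of 8.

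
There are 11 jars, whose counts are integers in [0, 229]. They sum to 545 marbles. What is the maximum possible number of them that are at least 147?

3

If k of the values are ≥ 147, the total is ≥ 147k + 0(11 − k).
Setting 147k + 0(11 − k) ≤ 545 gives 147k ≤ 545, so k ≤ 3.
k = 3 is achieved by 3 values at 147 and 8 at 0, total 441; add 104 to one value (staying below 147) to reach 545.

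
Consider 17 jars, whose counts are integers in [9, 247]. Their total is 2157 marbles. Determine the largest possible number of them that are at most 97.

13

Suppose k of them are at most 97. Those contribute at most 97 each and the rest at most 247 each.
So the total is at most 97k + 247(17 − k) = 4199 − 150k. This must still be ≥ 2157, so k ≤ 13.
k = 13 is achieved by 13 values at 97 and 4 at 247, total 2249; lower one of the 247's by 92 (still > 97) to reach 2157.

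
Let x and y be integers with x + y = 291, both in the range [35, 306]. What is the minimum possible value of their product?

8960

xy = x(291 − x) is concave in x, so over [35, 256] it is minimized at an endpoint.
The extreme feasible split is x = 35, y = 256, giving xy = 8960.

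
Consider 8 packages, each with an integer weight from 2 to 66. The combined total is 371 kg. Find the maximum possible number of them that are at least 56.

If k of the values are ≥ 56, the total is ≥ 56k + 2(8 − k).
Setting 56k + 2(8 − k) ≤ 371 gives 54k ≤ 355, so k ≤ 6.
k = 6 is achieved by 6 values at 56 and 2 at 2, total 340; add 31 to one value (staying below 56) to reach 371.

6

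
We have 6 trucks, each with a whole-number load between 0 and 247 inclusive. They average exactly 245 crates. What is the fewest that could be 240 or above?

The total is 6 × 245 = 1470.
Suppose at most 6 − j of them reach 240; then j values are ≤ 239 and the rest ≤ 247.
The total is then ≤ 239·j + 247·(6 − j) = 1482 − 8j. For this to be ≥ 1470 we need j ≤ 1, so at least 6 − 1 = 5 must reach 240.
Exactly 5 works: 5 values at 247 and 1 at 239 total 1474; lower one of the high values by 4 (still ≥ 240) to hit 1470.

5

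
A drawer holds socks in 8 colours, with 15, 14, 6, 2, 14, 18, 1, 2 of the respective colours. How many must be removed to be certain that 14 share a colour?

In the worst case you take as many as possible of each colour without reaching 14: 13 + 13 + 6 + 2 + 13 + 13 + 1 + 2 = 63.
The next one must give 14 of some colour, so 63 + 1 = 64.

64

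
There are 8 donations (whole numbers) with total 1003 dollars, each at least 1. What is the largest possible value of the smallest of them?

125

The average is 1003/8 < 126, so some value is ≤ 125.
Equality holds with 5 values of 125 and 3 values of 126.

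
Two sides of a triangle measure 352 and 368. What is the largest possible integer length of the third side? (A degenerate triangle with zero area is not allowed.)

The third side must be less than 352 + 368 = 720.
The largest integer below 720 is 719.

719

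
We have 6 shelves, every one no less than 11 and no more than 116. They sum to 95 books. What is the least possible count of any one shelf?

11

Minimizing one value means maximizing the remaining 5.
The other 5 can take up 5 × 116 = 580 ≥ 95 − 11, so one shelf can sit at its floor of 11.
Achievable: one at 11 and the other 5 totalling 84, which fits since 5 × 11 ≤ 84 ≤ 5 × 116.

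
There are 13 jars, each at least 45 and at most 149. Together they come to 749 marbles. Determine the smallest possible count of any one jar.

45

To make one jar as small as possible, make the other 12 as large as possible.
The other 12 can take up 12 × 149 = 1788 ≥ 749 − 45, so one jar can sit at its floor of 45.
Achievable: one at 45 and the other 12 totalling 704, which fits since 12 × 45 ≤ 704 ≤ 12 × 149.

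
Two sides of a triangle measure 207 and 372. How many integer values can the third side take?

413

The triangle inequality gives |207 − 372| < c < 207 + 372, i.e. 165 < c < 579.
So c can be any integer from 166 to 578: 413 values.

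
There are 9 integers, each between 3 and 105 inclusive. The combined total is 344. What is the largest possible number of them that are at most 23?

Each value at 23 or below falls at least 105 − 23 = 82 short of the ceiling 105.
The ceiling total is 9 × 105 = 945, and we need 344, so at most ⌊(945 − 344)/82⌋ = 7 can be that low.
k = 7 is achieved by 7 values at 23 and 2 at 105, total 371; lower one of the 105's by 27 (still > 23) to reach 344.

7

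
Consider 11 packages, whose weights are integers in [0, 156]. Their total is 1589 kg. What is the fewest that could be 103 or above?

9

If only k of them are at least 103, the other 11 − k are at most 102, so the total is at most k·156 + (11 − k)·102.
This must reach 1589, so k·156 + (11 − k)·102 ≥ 1589, giving k ≥ 9.
Exactly 9 works: 9 values at 156 and 2 at 102 total 1608; lower one of the high values by 19 (still ≥ 103) to hit 1589.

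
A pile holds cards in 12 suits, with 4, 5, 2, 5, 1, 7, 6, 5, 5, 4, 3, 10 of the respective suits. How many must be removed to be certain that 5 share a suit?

43

In the worst case you take as many as possible of each suit without reaching 5: 4 + 4 + 2 + 4 + 1 + 4 + 4 + 4 + 4 + 4 + 3 + 4 = 42.
The next one must give 5 of some suit, so 42 + 1 = 43.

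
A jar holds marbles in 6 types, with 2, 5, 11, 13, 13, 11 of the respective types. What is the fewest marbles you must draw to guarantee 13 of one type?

In the worst case you take as many as possible of each type without reaching 13: 2 + 5 + 11 + 12 + 12 + 11 = 53.
The next one must give 13 of some type, so 53 + 1 = 54.

54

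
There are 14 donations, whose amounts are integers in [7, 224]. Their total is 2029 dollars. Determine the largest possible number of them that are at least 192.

10

If k of the values are ≥ 192, the total is ≥ 192k + 7(14 − k).
Setting 192k + 7(14 − k) ≤ 2029 gives 185k ≤ 1931, so k ≤ 10.
k = 10 is achieved by 10 values at 192 and 4 at 7, total 1948; add 81 to one value (staying below 192) to reach 2029.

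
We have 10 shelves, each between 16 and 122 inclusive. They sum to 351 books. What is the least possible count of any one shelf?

Minimizing one value means maximizing the remaining 9.
The other 9 can take up 9 × 122 = 1098 ≥ 351 − 16, so one shelf can sit at its floor of 16.
Achievable: one at 16 and the other 9 totalling 335, which fits since 9 × 16 ≤ 335 ≤ 9 × 122.

16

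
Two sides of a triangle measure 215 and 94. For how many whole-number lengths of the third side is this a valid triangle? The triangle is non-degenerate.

The triangle inequality gives |215 − 94| < c < 215 + 94, i.e. 121 < c < 309.
So c can be any integer from 122 to 308: 187 values.

187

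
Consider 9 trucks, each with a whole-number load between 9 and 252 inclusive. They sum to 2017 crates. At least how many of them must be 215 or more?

3

If only k of them are at least 215, the other 9 − k are at most 214, so the total is at most k·252 + (9 − k)·214.
This must reach 2017, so k·252 + (9 − k)·214 ≥ 2017, giving k ≥ 3.
Exactly 3 works: 3 values at 252 and 6 at 214 total 2040; lower one of the high values by 23 (still ≥ 215) to hit 2017.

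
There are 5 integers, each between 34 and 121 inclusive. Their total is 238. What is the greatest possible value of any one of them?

To make one integer as large as possible, make the other 4 as small as possible.
The other 4 contribute at least 4 × 34 = 136, leaving at most 238 − 136 = 102.
Since 102 ≤ 121, this is achievable: one at 102 and 4 at 34.

102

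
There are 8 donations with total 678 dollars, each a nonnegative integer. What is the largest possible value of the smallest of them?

84

If every one of the 8 were at least 85, the total would be at least 8 × 85 = 680 > 678.
Achievable: 2 of them at 84 and 6 at 85 total 678.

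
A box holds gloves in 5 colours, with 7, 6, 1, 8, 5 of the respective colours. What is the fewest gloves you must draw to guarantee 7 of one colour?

25

In the worst case you take as many as possible of each colour without reaching 7: 6 + 6 + 1 + 6 + 5 = 24.
The next one must give 7 of some colour, so 24 + 1 = 25.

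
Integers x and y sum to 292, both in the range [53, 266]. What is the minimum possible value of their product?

xy = x(292 − x) is concave in x, so over [53, 239] it is minimized at an endpoint.
At the endpoint x = 53, y = 292 − 53 = 239, so xy = 53 × 239 = 12667.

12667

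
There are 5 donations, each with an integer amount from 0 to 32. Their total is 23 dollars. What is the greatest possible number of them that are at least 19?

1

Suppose k of them are at least 19. Those contribute at least 19 each and the other 5 − k at least 0 each.
So the total is at least 19k + 0(5 − k) = 0 + 19k. This must be ≤ 23, giving k ≤ 1.
k = 1 is achieved by 1 value at 19 and 4 at 0, total 19; add 4 to one value (staying below 19) to reach 23.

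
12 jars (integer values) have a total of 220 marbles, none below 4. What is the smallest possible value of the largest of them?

19

The average is 220/12 > 18, so not all 12 can be 18 or less; the largest is ≥ 19.
Equality holds with 4 values of 19 and 8 values of 18.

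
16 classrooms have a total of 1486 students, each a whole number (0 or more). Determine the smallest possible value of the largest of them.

93

The average is 1486/16 > 92, so not all 16 can be 92 or less; the largest is ≥ 93.
Equality holds with 14 values of 93 and 2 values of 92.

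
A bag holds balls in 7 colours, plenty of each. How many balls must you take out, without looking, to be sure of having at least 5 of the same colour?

29

You could draw 4 of every colour without reaching 5 of any — 28 in all.
One more forces 5 of some colour, so 28 + 1 = 29.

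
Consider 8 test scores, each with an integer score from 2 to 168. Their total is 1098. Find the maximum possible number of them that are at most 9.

1

Suppose k of them are at most 9. Those contribute at most 9 each and the rest at most 168 each.
So the total is at most 9k + 168(8 − k) = 1344 − 159k. This must still be ≥ 1098, so k ≤ 1.
k = 1 is achieved by 1 value at 9 and 7 at 168, total 1185; lower one of the 168's by 87 (still > 9) to reach 1098.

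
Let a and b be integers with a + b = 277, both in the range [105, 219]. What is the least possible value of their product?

ab = a(277 − a) is concave in a, so over [105, 172] it is minimized at an endpoint.
The extreme feasible split is a = 105, b = 172, giving ab = 18060.

18060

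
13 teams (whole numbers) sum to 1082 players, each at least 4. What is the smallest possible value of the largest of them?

If every one of the 13 were at most 83, the total would be at most 13 × 83 = 1079 < 1082.
Taking 10 copies of 83 and 3 copies of 84 gives exactly 1082, so 84 is attained.

84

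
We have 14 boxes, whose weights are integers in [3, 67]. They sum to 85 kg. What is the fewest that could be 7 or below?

6

If only k of them are at most 7, the other 14 − k are at least 8, so the total is at least (14 − k)·8 + k·3.
This is ≤ 85, so (14 − k)·8 + 3k ≤ 85, which gives k ≥ 6.
Exactly 6 works: 6 values at 3 and 8 at 8 total 82; raise one of the low values by 3 (still ≤ 7) to hit 85.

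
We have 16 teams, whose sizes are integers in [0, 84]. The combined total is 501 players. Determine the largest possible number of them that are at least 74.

Suppose k of them are at least 74. Those contribute at least 74 each and the other 16 − k at least 0 each.
So the total is at least 74k + 0(16 − k) = 0 + 74k. This must be ≤ 501, giving k ≤ 6.
k = 6 is achieved by 6 values at 74 and 10 at 0, total 444; add 57 to one value (staying below 74) to reach 501.

6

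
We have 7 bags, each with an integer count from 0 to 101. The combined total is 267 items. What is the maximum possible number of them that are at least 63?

With k values at 63 or above and the rest at least 0, the sum is at least 0 + 63k.
Since the sum is 267, we need 63k ≤ 267, i.e. k ≤ 4.
k = 4 is achieved by 4 values at 63 and 3 at 0, total 252; add 15 to one value (staying below 63) to reach 267.

4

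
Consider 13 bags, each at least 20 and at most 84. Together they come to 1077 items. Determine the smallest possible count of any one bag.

69

To make one bag as small as possible, make the other 12 as large as possible.
The other 12 contribute at most 12 × 84 = 1008, leaving at least 1077 − 1008 = 69.
Since 69 ≥ 20, this is achievable: one at 69 and 12 at 84.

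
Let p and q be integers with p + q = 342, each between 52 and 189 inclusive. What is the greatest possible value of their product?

For a fixed sum, the product pq is largest when p and q are as close as possible.
Taking p = 171 and q = 171 (both in [52, 189]) gives pq = 29241.

29241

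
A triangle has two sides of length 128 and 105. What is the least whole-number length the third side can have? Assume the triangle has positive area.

The third side must exceed |128 − 105| = 23.
The smallest integer above 23 is 24.

24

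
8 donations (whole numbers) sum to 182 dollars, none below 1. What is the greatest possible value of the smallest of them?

If every one of the 8 were at least 23, the total would be at least 8 × 23 = 184 > 182.
Taking 2 copies of 22 and 6 copies of 23 gives exactly 182, so 22 is attained.

22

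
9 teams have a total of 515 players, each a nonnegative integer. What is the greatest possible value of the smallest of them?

If every one of the 9 were at least 58, the total would be at least 9 × 58 = 522 > 515.
Taking 7 copies of 57 and 2 copies of 58 gives exactly 515, so 57 is attained.

57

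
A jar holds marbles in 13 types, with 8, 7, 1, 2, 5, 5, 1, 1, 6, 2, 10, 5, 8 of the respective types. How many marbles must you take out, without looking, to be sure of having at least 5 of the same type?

40

In the worst case you take as many as possible of each type without reaching 5: 4 + 4 + 1 + 2 + 4 + 4 + 1 + 1 + 4 + 2 + 4 + 4 + 4 = 39.
The next one must give 5 of some type, so 39 + 1 = 40.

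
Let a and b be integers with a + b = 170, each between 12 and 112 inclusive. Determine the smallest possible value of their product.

Since a + b is fixed, pushing one of them to its bound minimizes the product.
At the endpoint a = 58, b = 170 − 58 = 112, so ab = 58 × 112 = 6496.

6496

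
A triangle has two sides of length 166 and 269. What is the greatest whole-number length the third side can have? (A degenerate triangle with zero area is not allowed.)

434

The third side must be less than 166 + 269 = 435.
The largest integer below 435 is 434.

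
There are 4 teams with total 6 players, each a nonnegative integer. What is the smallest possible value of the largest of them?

Some value must be at least ⌈6/4⌉ = 2, since 4 × 1 = 4 < 6.
Taking 2 copies of 1 and 2 copies of 2 gives exactly 6, so 2 is attained.

2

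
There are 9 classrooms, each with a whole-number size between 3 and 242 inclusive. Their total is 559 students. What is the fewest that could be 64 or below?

Each value above 64 is at least 65, contributing at least 65 − 3 = 62 above the floor 3.
The sum exceeds the floor total 27 by 532, so at most ⌊532/62⌋ = 8 exceed 64, and at least 1 are ≤ 64.
Exactly 1 works: 1 value at 3 and 8 at 65 total 523; raise one of the low values by 36 (still ≤ 64) to hit 559.

1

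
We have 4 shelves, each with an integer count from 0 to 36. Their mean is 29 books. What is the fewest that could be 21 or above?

3

The total is 4 × 29 = 116.
If only k of them are at least 21, the other 4 − k are at most 20, so the total is at most k·36 + (4 − k)·20.
This must reach 116, so k·36 + (4 − k)·20 ≥ 116, giving k ≥ 3.
Exactly 3 works: 3 values at 36 and 1 at 20 total 128; lower one of the high values by 12 (still ≥ 21) to hit 116.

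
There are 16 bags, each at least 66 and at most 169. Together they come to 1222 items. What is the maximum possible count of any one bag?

Maximizing one value means minimizing the remaining 15.
The other 15 contribute at least 15 × 66 = 990, leaving at most 1222 − 990 = 232.
But each bag is capped at 169, so the maximum is 169.
Achievable: one at 169 and the other 15 totalling 1053, which fits since 15 × 66 ≤ 1053 ≤ 15 × 169.

169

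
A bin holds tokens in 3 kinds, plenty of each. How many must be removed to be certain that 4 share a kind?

10

You could draw 3 of every kind without reaching 4 of any — 9 in all.
One more forces 4 of some kind, so 9 + 1 = 10.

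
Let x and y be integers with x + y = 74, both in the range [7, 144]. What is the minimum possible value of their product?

469

Since x + y is fixed, pushing one of them to its bound minimizes the product.
The extreme feasible split is x = 7, y = 67, giving xy = 469.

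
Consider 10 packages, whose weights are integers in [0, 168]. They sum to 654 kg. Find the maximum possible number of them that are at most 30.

7

Each value at 30 or below falls at least 168 − 30 = 138 short of the ceiling 168.
The ceiling total is 10 × 168 = 1680, and we need 654, so at most ⌊(1680 − 654)/138⌋ = 7 can be that low.
k = 7 is achieved by 7 values at 30 and 3 at 168, total 714; lower one of the 168's by 60 (still > 30) to reach 654.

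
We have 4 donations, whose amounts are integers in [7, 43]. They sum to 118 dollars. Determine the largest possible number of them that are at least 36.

3

Suppose k of them are at least 36. Those contribute at least 36 each and the other 4 − k at least 7 each.
So the total is at least 36k + 7(4 − k) = 28 + 29k. This must be ≤ 118, giving k ≤ 3.
k = 3 is achieved by 3 values at 36 and 1 at 7, total 115; add 3 to one value (staying below 36) to reach 118.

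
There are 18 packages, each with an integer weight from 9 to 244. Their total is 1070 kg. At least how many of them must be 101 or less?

Each value above 101 is at least 102, contributing at least 102 − 9 = 93 above the floor 9.
The sum exceeds the floor total 162 by 908, so at most ⌊908/93⌋ = 9 exceed 101, and at least 9 are ≤ 101.
Exactly 9 works: 9 values at 9 and 9 at 102 total 999; raise one of the low values by 71 (still ≤ 101) to hit 1070.

9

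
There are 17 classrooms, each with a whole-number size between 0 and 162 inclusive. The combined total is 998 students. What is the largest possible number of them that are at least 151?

With k values at 151 or above and the rest at least 0, the sum is at least 0 + 151k.
Since the sum is 998, we need 151k ≤ 998, i.e. k ≤ 6.
k = 6 is achieved by 6 values at 151 and 11 at 0, total 906; add 92 to one value (staying below 151) to reach 998.

6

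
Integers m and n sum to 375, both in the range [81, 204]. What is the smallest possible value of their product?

34884

mn = m(375 − m) is concave in m, so over [171, 204] it is minimized at an endpoint.
At the endpoint m = 171, n = 375 − 171 = 204, so mn = 171 × 204 = 34884.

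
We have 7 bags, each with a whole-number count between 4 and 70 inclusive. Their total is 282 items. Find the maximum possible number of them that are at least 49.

5

If k of the values are ≥ 49, the total is ≥ 49k + 4(7 − k).
Setting 49k + 4(7 − k) ≤ 282 gives 45k ≤ 254, so k ≤ 5.
k = 5 is achieved by 5 values at 49 and 2 at 4, total 253; add 29 to one value (staying below 49) to reach 282.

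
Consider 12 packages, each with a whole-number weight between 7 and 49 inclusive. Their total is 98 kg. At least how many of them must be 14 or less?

If only k of them are at most 14, the other 12 − k are at least 15, so the total is at least (12 − k)·15 + k·7.
This is ≤ 98, so (12 − k)·15 + 7k ≤ 98, which gives k ≥ 11.
Exactly 11 works: 11 values at 7 and 1 at 15 total 92; raise one of the low values by 6 (still ≤ 14) to hit 98.

11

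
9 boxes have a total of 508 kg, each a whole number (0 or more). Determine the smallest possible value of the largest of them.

57

The 9 values sum to 508, so their maximum is at least ⌈508/9⌉ = 57.
Equality holds with 4 values of 57 and 5 values of 56.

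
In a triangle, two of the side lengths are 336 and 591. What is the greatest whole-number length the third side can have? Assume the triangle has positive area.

The third side must be less than 336 + 591 = 927.
The largest integer below 927 is 926.

926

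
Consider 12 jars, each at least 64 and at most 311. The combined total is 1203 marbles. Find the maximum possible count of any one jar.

311

Maximizing one value means minimizing the remaining 11.
The other 11 contribute at least 11 × 64 = 704, leaving at most 1203 − 704 = 499.
But each jar is capped at 311, so the maximum is 311.
Achievable: one at 311 and the other 11 totalling 892, which fits since 11 × 64 ≤ 892 ≤ 11 × 311.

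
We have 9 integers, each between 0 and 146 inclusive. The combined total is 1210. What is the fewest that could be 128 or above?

If only k of them are at least 128, the other 9 − k are at most 127, so the total is at most k·146 + (9 − k)·127.
This must reach 1210, so k·146 + (9 − k)·127 ≥ 1210, giving k ≥ 4.
Exactly 4 works: 4 values at 146 and 5 at 127 total 1219; lower one of the high values by 9 (still ≥ 128) to hit 1210.

4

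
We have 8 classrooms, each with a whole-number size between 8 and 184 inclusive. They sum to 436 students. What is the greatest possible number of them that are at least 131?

3

With k values at 131 or above and the rest at least 8, the sum is at least 64 + 123k.
Since the sum is 436, we need 123k ≤ 372, i.e. k ≤ 3.
k = 3 is achieved by 3 values at 131 and 5 at 8, total 433; add 3 to one value (staying below 131) to reach 436.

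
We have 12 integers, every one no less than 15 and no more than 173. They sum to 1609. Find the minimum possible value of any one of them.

15

Minimizing one value means maximizing the remaining 11.
The other 11 can take up 11 × 173 = 1903 ≥ 1609 − 15, so one integer can sit at its floor of 15.
Achievable: one at 15 and the other 11 totalling 1594, which fits since 11 × 15 ≤ 1594 ≤ 11 × 173.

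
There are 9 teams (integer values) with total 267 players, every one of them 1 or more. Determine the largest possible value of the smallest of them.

29

If every one of the 9 were at least 30, the total would be at least 9 × 30 = 270 > 267.
Achievable: 3 of them at 29 and 6 at 30 total 267.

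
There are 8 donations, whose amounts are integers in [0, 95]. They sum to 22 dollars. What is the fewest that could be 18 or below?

7

If only k of them are at most 18, the other 8 − k are at least 19, so the total is at least (8 − k)·19 + k·0.
This is ≤ 22, so (8 − k)·19 + 0k ≤ 22, which gives k ≥ 7.
Exactly 7 works: 7 values at 0 and 1 at 19 total 19; raise one of the low values by 3 (still ≤ 18) to hit 22.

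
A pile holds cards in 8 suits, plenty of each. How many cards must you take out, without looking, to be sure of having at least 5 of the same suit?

33

In the worst case you draw 4 of each of the 8 suits: 8 × 4 = 32.
One more forces 5 of some suit, so 32 + 1 = 33.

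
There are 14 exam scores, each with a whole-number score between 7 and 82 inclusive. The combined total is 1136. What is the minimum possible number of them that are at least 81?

If only k of them are at least 81, the other 14 − k are at most 80, so the total is at most k·82 + (14 − k)·80.
This must reach 1136, so k·82 + (14 − k)·80 ≥ 1136, giving k ≥ 8.
Exactly 8 works: 8 values at 82 and 6 at 80 total 1136.

8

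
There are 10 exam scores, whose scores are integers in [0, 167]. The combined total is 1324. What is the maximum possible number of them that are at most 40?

2

Each value at 40 or below falls at least 167 − 40 = 127 short of the ceiling 167.
The ceiling total is 10 × 167 = 1670, and we need 1324, so at most ⌊(1670 − 1324)/127⌋ = 2 can be that low.
k = 2 is achieved by 2 values at 40 and 8 at 167, total 1416; lower one of the 167's by 92 (still > 40) to reach 1324.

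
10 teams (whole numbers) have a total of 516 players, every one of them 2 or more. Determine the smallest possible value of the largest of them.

The 10 values sum to 516, so their maximum is at least ⌈516/10⌉ = 52.
Taking 4 copies of 51 and 6 copies of 52 gives exactly 516, so 52 is attained.

52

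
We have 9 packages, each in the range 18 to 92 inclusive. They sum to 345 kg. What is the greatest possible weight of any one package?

Maximizing one value means minimizing the remaining 8.
The other 8 contribute at least 8 × 18 = 144, leaving at most 345 − 144 = 201.
But each package is capped at 92, so the maximum is 92.
Achievable: one at 92 and the other 8 totalling 253, which fits since 8 × 18 ≤ 253 ≤ 8 × 92.

92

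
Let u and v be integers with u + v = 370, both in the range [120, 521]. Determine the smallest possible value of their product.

30000

Since u + v is fixed, pushing one of them to its bound minimizes the product.
At the endpoint u = 120, v = 370 − 120 = 250, so uv = 120 × 250 = 30000.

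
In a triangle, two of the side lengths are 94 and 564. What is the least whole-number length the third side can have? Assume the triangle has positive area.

471

The third side must exceed |94 − 564| = 470.
The smallest integer above 470 is 471.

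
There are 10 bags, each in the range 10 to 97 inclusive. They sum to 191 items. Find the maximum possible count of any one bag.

97

Maximizing one value means minimizing the remaining 9.
The other 9 contribute at least 9 × 10 = 90, leaving at most 191 − 90 = 101.
But each bag is capped at 97, so the maximum is 97.
Achievable: one at 97 and the other 9 totalling 94, which fits since 9 × 10 ≤ 94 ≤ 9 × 97.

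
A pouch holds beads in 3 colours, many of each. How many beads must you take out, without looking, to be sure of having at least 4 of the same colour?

You could draw 3 of every colour without reaching 4 of any — 9 in all.
One more forces 4 of some colour, so 9 + 1 = 10.

10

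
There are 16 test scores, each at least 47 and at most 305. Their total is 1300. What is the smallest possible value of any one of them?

47

To make one score as small as possible, make the other 15 as large as possible.
The other 15 can take up 15 × 305 = 4575 ≥ 1300 − 47, so one score can sit at its floor of 47.
Achievable: one at 47 and the other 15 totalling 1253, which fits since 15 × 47 ≤ 1253 ≤ 15 × 305.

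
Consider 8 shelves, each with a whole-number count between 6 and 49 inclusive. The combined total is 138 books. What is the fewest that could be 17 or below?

1

Each value above 17 is at least 18, contributing at least 18 − 6 = 12 above the floor 6.
The sum exceeds the floor total 48 by 90, so at most ⌊90/12⌋ = 7 exceed 17, and at least 1 are ≤ 17.
Exactly 1 works: 1 value at 6 and 7 at 18 total 132; raise one of the low values by 6 (still ≤ 17) to hit 138.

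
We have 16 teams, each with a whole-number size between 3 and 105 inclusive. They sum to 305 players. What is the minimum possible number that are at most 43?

If only k of them are at most 43, the other 16 − k are at least 44, so the total is at least (16 − k)·44 + k·3.
This is ≤ 305, so (16 − k)·44 + 3k ≤ 305, which gives k ≥ 10.
Exactly 10 works: 10 values at 3 and 6 at 44 total 294; raise one of the low values by 11 (still ≤ 43) to hit 305.

10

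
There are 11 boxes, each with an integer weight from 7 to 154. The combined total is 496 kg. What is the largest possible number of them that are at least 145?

Suppose k of them are at least 145. Those contribute at least 145 each and the other 11 − k at least 7 each.
So the total is at least 145k + 7(11 − k) = 77 + 138k. This must be ≤ 496, giving k ≤ 3.
k = 3 is achieved by 3 values at 145 and 8 at 7, total 491; add 5 to one value (staying below 145) to reach 496.

3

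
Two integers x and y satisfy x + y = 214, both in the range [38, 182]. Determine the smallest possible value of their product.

6688

xy = x(214 − x) is concave in x, so over [38, 176] it is minimized at an endpoint.
The extreme feasible split is x = 38, y = 176, giving xy = 6688.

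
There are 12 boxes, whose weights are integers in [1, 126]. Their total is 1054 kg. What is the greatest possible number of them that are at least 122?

If k of the values are ≥ 122, the total is ≥ 122k + 1(12 − k).
Setting 122k + 1(12 − k) ≤ 1054 gives 121k ≤ 1042, so k ≤ 8.
k = 8 is achieved by 8 values at 122 and 4 at 1, total 980; add 74 to one value (staying below 122) to reach 1054.

8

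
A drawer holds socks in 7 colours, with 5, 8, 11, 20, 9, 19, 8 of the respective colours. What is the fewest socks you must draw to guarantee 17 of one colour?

74

In the worst case you take as many as possible of each colour without reaching 17: 5 + 8 + 11 + 16 + 9 + 16 + 8 = 73.
The next one must give 17 of some colour, so 73 + 1 = 74.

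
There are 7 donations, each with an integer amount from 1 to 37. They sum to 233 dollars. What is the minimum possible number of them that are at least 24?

If only k of them are at least 24, the other 7 − k are at most 23, so the total is at most k·37 + (7 − k)·23.
This must reach 233, so k·37 + (7 − k)·23 ≥ 233, giving k ≥ 6.
Exactly 6 works: 6 values at 37 and 1 at 23 total 245; lower one of the high values by 12 (still ≥ 24) to hit 233.

6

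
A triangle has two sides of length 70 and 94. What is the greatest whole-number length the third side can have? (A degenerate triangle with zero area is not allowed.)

163

The third side must be less than 70 + 94 = 164.
The largest integer below 164 is 163.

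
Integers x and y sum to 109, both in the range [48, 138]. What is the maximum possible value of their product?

For a fixed sum, the product xy is largest when x and y are as close as possible.
Taking x = 54 and y = 55 (both in [48, 138]) gives xy = 2970.

2970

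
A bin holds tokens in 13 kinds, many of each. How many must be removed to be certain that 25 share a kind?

You could draw 24 of every kind without reaching 25 of any — 312 in all.
One more forces 25 of some kind, so 312 + 1 = 313.

313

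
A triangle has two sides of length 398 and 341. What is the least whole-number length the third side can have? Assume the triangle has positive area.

The third side must exceed |398 − 341| = 57.
The smallest integer above 57 is 58.

58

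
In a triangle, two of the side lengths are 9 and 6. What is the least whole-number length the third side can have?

4

The third side must exceed |9 − 6| = 3.
The smallest integer above 3 is 4.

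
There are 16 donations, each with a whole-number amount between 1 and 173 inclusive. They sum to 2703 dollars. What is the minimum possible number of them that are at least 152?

14

Suppose at most 16 − j of them reach 152; then j values are ≤ 151 and the rest ≤ 173.
The total is then ≤ 151·j + 173·(16 − j) = 2768 − 22j. For this to be ≥ 2703 we need j ≤ 2, so at least 16 − 2 = 14 must reach 152.
Exactly 14 works: 14 values at 173 and 2 at 151 total 2724; lower one of the high values by 21 (still ≥ 152) to hit 2703.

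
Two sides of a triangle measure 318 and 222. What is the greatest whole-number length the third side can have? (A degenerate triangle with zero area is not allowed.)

539

The third side must be less than 318 + 222 = 540.
The largest integer below 540 is 539.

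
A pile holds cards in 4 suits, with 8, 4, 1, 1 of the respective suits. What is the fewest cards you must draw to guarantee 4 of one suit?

9

In the worst case you take as many as possible of each suit without reaching 4: 3 + 3 + 1 + 1 = 8.
The next one must give 4 of some suit, so 8 + 1 = 9.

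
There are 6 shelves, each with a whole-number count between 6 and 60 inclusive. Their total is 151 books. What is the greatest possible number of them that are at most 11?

4

Suppose k of them are at most 11. Those contribute at most 11 each and the rest at most 60 each.
So the total is at most 11k + 60(6 − k) = 360 − 49k. This must still be ≥ 151, so k ≤ 4.
k = 4 is achieved by 4 values at 11 and 2 at 60, total 164; lower one of the 60's by 13 (still > 11) to reach 151.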